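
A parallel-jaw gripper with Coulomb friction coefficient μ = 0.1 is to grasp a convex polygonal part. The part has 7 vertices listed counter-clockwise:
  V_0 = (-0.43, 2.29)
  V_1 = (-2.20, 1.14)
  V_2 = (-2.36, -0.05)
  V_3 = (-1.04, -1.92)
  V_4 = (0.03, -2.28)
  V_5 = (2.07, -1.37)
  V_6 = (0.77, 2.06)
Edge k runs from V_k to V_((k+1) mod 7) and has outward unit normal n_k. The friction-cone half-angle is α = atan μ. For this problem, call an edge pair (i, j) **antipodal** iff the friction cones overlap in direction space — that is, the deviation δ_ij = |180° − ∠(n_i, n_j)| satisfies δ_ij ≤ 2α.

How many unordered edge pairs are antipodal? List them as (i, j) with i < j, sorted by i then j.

α = atan 0.1 = 5.71°;  2α = 11.42°
n_0 = (-0.5448, +0.8386)
n_1 = (-0.9911, +0.1333)
n_2 = (-0.8170, -0.5767)
n_3 = (-0.3189, -0.9478)
n_4 = (+0.4074, -0.9133)
n_5 = (+0.9351, +0.3544)
n_6 = (+0.1882, +0.9821)
  (0,1): δ = 130.67°  ·
  (0,2): δ = 87.79°  ·
  (0,3): δ = 51.61°  ·
  (0,4): δ = 8.97°  ✓
  (0,5): δ = 77.74°  ·
  (0,6): δ = 136.14°  ·
  (1,2): δ = 137.12°  ·
  (1,3): δ = 100.94°  ·
  (1,4): δ = 58.30°  ·
  (1,5): δ = 28.41°  ·
  (1,6): δ = 86.81°  ·
  (2,3): δ = 143.81°  ·
  (2,4): δ = 101.18°  ·
  (2,5): δ = 14.46°  ·
  (2,6): δ = 43.93°  ·
  (3,4): δ = 137.36°  ·
  (3,5): δ = 50.65°  ·
  (3,6): δ = 7.75°  ✓
  (4,5): δ = 93.28°  ·
  (4,6): δ = 34.89°  ·
  (5,6): δ = 121.61°  ·
antipodal pairs: 2

count = 2; pairs: (0,4), (3,6)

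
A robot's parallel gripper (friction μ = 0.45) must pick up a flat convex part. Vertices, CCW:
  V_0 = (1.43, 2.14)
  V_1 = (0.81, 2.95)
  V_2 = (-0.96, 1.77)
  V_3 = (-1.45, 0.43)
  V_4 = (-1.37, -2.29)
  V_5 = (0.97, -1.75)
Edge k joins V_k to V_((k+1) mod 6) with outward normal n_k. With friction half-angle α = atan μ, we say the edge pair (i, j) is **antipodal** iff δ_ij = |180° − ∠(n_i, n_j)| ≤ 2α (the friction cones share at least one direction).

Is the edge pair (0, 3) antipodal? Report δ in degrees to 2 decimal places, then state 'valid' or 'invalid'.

α = atan 0.45 = 24.23°;  2α = 48.46°
edge 0: e_0 = (-0.62, +0.81);  n_0 = (+0.7941, +0.6078)
edge 3: e_3 = (+0.08, -2.72);  n_3 = (-0.9996, -0.0294)
∠(n_0, n_3) = 144.25°
δ = |180° − 144.25°| = 35.75°
35.75° ≤ 2α = 48.46°  →  valid

δ = 35.75°, valid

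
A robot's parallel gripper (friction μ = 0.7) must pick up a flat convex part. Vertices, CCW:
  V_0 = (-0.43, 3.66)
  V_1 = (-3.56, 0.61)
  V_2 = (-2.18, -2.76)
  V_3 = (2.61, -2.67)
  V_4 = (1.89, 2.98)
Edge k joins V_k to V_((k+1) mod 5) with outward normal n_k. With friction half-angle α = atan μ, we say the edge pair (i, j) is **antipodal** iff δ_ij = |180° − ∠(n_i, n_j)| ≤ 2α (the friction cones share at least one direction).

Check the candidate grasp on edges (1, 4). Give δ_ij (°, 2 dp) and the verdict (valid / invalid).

δ = 51.40°, valid

α = atan 0.7 = 34.99°;  2α = 69.98°
edge 1: e_1 = (+1.38, -3.37);  n_1 = (-0.9254, -0.3790)
edge 4: e_4 = (-2.32, +0.68);  n_4 = (+0.2813, +0.9596)
∠(n_1, n_4) = 128.60°
δ = |180° − 128.60°| = 51.40°
51.40° ≤ 2α = 69.98°  →  valid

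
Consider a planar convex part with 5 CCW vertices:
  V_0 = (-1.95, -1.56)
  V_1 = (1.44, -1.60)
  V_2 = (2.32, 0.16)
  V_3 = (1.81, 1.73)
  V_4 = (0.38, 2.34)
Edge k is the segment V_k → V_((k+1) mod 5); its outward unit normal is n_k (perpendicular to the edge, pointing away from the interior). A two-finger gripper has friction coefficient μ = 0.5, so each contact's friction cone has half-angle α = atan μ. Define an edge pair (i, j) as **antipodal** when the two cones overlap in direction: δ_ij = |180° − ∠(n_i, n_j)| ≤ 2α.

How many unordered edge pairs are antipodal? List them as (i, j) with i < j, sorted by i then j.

count = 3; pairs: (0,3), (1,4), (2,4)

α = atan 0.5 = 26.57°;  2α = 53.13°
n_0 = (-0.0118, -0.9999)
n_1 = (+0.8944, -0.4472)
n_2 = (+0.9511, +0.3089)
n_3 = (+0.3924, +0.9198)
n_4 = (-0.8585, +0.5129)
  (0,1): δ = 115.89°  ·
  (0,2): δ = 71.33°  ·
  (0,3): δ = 22.43°  ✓
  (0,4): δ = 59.82°  ·
  (1,2): δ = 135.44°  ·
  (1,3): δ = 86.54°  ·
  (1,4): δ = 4.29°  ✓
  (2,3): δ = 131.10°  ·
  (2,4): δ = 48.85°  ✓
  (3,4): δ = 97.75°  ·
antipodal pairs: 3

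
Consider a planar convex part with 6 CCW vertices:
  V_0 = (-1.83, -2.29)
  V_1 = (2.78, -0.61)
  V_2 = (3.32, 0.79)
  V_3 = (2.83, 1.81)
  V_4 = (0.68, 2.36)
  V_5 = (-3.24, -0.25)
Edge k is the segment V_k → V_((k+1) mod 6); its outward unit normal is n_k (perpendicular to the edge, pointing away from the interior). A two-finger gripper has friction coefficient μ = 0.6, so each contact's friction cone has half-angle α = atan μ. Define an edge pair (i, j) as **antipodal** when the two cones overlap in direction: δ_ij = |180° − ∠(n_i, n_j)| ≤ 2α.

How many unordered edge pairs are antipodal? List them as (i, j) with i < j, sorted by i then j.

α = atan 0.6 = 30.96°;  2α = 61.93°
n_0 = (+0.3424, -0.9396)
n_1 = (+0.9330, -0.3599)
n_2 = (+0.9014, +0.4330)
n_3 = (+0.2478, +0.9688)
n_4 = (-0.5542, +0.8324)
n_5 = (-0.8226, -0.5686)
  (0,1): δ = 131.12°  ·
  (0,2): δ = 84.36°  ·
  (0,3): δ = 34.37°  ✓
  (0,4): δ = 13.63°  ✓
  (0,5): δ = 104.63°  ·
  (1,2): δ = 133.25°  ·
  (1,3): δ = 83.26°  ·
  (1,4): δ = 35.25°  ✓
  (1,5): δ = 55.74°  ✓
  (2,3): δ = 130.01°  ·
  (2,4): δ = 82.00°  ·
  (2,5): δ = 8.99°  ✓
  (3,4): δ = 131.99°  ·
  (3,5): δ = 41.00°  ✓
  (4,5): δ = 89.01°  ·
antipodal pairs: 6

count = 6; pairs: (0,3), (0,4), (1,4), (1,5), (2,5), (3,5)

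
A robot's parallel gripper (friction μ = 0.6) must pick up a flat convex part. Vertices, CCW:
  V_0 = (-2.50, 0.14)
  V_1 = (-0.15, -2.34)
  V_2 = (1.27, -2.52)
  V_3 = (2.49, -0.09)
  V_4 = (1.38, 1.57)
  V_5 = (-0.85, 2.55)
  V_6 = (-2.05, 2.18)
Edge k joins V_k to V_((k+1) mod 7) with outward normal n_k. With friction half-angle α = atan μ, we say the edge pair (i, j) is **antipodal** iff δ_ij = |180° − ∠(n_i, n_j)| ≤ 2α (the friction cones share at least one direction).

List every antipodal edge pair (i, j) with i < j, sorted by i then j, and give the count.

count = 8; pairs: (0,3), (0,4), (1,3), (1,4), (1,5), (2,5), (2,6), (3,6)

α = atan 0.6 = 30.96°;  2α = 61.93°
n_0 = (-0.7259, -0.6878)
n_1 = (-0.1258, -0.9921)
n_2 = (+0.8937, -0.4487)
n_3 = (+0.8313, +0.5559)
n_4 = (+0.4023, +0.9155)
n_5 = (-0.2946, +0.9556)
n_6 = (-0.9765, +0.2154)
  (0,1): δ = 140.68°  ·
  (0,2): δ = 70.12°  ·
  (0,3): δ = 9.69°  ✓
  (0,4): δ = 22.82°  ✓
  (0,5): δ = 63.68°  ·
  (0,6): δ = 124.10°  ·
  (1,2): δ = 109.43°  ·
  (1,3): δ = 49.01°  ✓
  (1,4): δ = 16.50°  ✓
  (1,5): δ = 24.36°  ✓
  (1,6): δ = 84.78°  ·
  (2,3): δ = 119.57°  ·
  (2,4): δ = 87.06°  ·
  (2,5): δ = 46.20°  ✓
  (2,6): δ = 14.22°  ✓
  (3,4): δ = 147.49°  ·
  (3,5): δ = 106.63°  ·
  (3,6): δ = 46.21°  ✓
  (4,5): δ = 139.14°  ·
  (4,6): δ = 78.72°  ·
  (5,6): δ = 119.58°  ·
antipodal pairs: 8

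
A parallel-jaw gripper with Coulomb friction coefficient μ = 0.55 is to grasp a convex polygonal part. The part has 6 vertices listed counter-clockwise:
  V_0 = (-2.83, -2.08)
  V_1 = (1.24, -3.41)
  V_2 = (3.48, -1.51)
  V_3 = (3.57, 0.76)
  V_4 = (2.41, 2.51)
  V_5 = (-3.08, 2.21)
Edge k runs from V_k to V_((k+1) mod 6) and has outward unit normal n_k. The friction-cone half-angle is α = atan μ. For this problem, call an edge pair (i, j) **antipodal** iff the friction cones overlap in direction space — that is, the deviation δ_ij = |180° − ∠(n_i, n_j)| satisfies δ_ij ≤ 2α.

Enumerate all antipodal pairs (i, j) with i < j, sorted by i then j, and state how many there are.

α = atan 0.55 = 28.81°;  2α = 57.62°
n_0 = (-0.3106, -0.9505)
n_1 = (+0.6469, -0.7626)
n_2 = (+0.9992, -0.0396)
n_3 = (+0.8335, +0.5525)
n_4 = (-0.0546, +0.9985)
n_5 = (-0.9983, -0.0582)
  (0,1): δ = 121.60°  ·
  (0,2): δ = 74.17°  ·
  (0,3): δ = 38.36°  ✓
  (0,4): δ = 21.22°  ✓
  (0,5): δ = 111.43°  ·
  (1,2): δ = 132.58°  ·
  (1,3): δ = 96.77°  ·
  (1,4): δ = 37.18°  ✓
  (1,5): δ = 53.03°  ✓
  (2,3): δ = 144.19°  ·
  (2,4): δ = 84.60°  ·
  (2,5): δ = 5.61°  ✓
  (3,4): δ = 120.41°  ·
  (3,5): δ = 30.20°  ✓
  (4,5): δ = 89.79°  ·
antipodal pairs: 6

count = 6; pairs: (0,3), (0,4), (1,4), (1,5), (2,5), (3,5)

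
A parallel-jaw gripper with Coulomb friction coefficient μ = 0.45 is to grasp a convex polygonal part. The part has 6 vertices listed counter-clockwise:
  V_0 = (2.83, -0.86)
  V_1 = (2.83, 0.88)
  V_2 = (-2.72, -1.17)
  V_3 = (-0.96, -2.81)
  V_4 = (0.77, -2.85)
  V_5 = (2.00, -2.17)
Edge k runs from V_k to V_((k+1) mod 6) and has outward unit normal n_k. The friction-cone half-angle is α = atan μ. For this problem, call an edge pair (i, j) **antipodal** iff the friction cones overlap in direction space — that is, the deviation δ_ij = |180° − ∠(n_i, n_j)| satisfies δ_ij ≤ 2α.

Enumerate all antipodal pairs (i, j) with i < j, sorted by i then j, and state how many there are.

count = 4; pairs: (0,2), (1,3), (1,4), (1,5)

α = atan 0.45 = 24.23°;  2α = 48.46°
n_0 = (+1.0000, -0.0000)
n_1 = (-0.3465, +0.9381)
n_2 = (-0.6817, -0.7316)
n_3 = (-0.0231, -0.9997)
n_4 = (+0.4838, -0.8752)
n_5 = (+0.8447, -0.5352)
  (0,1): δ = 69.73°  ·
  (0,2): δ = 47.02°  ✓
  (0,3): δ = 88.68°  ·
  (0,4): δ = 118.94°  ·
  (0,5): δ = 147.64°  ·
  (1,2): δ = 63.25°  ·
  (1,3): δ = 21.60°  ✓
  (1,4): δ = 8.66°  ✓
  (1,5): δ = 37.37°  ✓
  (2,3): δ = 138.35°  ·
  (2,4): δ = 108.09°  ·
  (2,5): δ = 79.38°  ·
  (3,4): δ = 149.74°  ·
  (3,5): δ = 121.03°  ·
  (4,5): δ = 151.29°  ·
antipodal pairs: 4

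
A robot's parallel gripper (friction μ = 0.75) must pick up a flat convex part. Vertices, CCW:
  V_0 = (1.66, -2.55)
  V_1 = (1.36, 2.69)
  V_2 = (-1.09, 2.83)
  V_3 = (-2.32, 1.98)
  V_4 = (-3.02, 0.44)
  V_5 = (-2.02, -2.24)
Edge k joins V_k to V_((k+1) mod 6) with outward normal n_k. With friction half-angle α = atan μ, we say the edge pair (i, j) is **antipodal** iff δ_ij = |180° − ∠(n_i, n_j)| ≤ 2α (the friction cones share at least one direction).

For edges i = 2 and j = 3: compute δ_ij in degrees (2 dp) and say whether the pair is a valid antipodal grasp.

α = atan 0.75 = 36.87°;  2α = 73.74°
edge 2: e_2 = (-1.23, -0.85);  n_2 = (-0.5685, +0.8227)
edge 3: e_3 = (-0.70, -1.54);  n_3 = (-0.9104, +0.4138)
∠(n_2, n_3) = 30.91°
δ = |180° − 30.91°| = 149.09°
149.09° > 2α = 73.74°  →  invalid

δ = 149.09°, invalid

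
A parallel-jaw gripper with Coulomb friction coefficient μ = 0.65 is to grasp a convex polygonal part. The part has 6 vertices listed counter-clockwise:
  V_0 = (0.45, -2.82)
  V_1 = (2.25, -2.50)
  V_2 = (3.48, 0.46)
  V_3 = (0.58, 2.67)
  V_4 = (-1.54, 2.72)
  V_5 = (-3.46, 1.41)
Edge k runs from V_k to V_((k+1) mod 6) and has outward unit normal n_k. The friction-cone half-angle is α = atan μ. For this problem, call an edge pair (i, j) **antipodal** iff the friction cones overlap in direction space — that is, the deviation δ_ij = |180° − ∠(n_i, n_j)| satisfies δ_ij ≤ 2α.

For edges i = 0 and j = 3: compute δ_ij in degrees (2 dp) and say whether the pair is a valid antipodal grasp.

δ = 11.43°, valid

α = atan 0.65 = 33.02°;  2α = 66.05°
edge 0: e_0 = (+1.80, +0.32);  n_0 = (+0.1750, -0.9846)
edge 3: e_3 = (-2.12, +0.05);  n_3 = (+0.0236, +0.9997)
∠(n_0, n_3) = 168.57°
δ = |180° − 168.57°| = 11.43°
11.43° ≤ 2α = 66.05°  →  valid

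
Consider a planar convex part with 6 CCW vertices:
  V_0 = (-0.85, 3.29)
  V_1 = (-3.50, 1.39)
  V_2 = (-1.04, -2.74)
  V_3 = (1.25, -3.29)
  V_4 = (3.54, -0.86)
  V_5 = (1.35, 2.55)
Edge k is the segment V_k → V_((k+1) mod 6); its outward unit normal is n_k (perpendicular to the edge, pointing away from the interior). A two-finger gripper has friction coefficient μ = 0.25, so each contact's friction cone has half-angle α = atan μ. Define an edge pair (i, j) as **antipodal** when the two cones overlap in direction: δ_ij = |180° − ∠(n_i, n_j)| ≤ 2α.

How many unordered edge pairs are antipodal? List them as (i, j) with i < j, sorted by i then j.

α = atan 0.25 = 14.04°;  2α = 28.07°
n_0 = (-0.5827, +0.8127)
n_1 = (-0.8591, -0.5117)
n_2 = (-0.2335, -0.9723)
n_3 = (+0.7278, -0.6858)
n_4 = (+0.8414, +0.5404)
n_5 = (+0.3188, +0.9478)
  (0,1): δ = 94.86°  ·
  (0,2): δ = 49.15°  ·
  (0,3): δ = 11.06°  ✓
  (0,4): δ = 87.07°  ·
  (0,5): δ = 125.77°  ·
  (1,2): δ = 134.28°  ·
  (1,3): δ = 74.08°  ·
  (1,4): δ = 1.93°  ✓
  (1,5): δ = 40.63°  ·
  (2,3): δ = 119.80°  ·
  (2,4): δ = 43.79°  ·
  (2,5): δ = 5.09°  ✓
  (3,4): δ = 103.99°  ·
  (3,5): δ = 65.29°  ·
  (4,5): δ = 141.30°  ·
antipodal pairs: 3

count = 3; pairs: (0,3), (1,4), (2,5)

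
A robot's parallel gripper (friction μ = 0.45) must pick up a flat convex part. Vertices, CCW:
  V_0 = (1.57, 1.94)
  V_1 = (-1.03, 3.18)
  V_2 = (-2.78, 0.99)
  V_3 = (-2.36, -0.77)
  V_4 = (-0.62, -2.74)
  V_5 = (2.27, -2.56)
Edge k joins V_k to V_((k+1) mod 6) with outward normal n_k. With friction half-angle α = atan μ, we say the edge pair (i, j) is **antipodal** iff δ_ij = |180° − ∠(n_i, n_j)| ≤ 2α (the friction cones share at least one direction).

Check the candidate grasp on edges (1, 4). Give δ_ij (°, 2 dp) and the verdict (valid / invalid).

δ = 47.81°, valid

α = atan 0.45 = 24.23°;  2α = 48.46°
edge 1: e_1 = (-1.75, -2.19);  n_1 = (-0.7812, +0.6243)
edge 4: e_4 = (+2.89, +0.18);  n_4 = (+0.0622, -0.9981)
∠(n_1, n_4) = 132.19°
δ = |180° − 132.19°| = 47.81°
47.81° ≤ 2α = 48.46°  →  valid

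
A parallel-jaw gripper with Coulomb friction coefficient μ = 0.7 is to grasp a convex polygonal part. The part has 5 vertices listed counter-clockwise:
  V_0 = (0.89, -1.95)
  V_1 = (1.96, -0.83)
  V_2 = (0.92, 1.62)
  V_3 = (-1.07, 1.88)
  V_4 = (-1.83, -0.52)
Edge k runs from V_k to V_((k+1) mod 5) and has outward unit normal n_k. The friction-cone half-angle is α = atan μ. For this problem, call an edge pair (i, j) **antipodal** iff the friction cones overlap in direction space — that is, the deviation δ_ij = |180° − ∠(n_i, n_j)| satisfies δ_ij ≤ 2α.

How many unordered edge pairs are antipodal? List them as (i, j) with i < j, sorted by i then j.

α = atan 0.7 = 34.99°;  2α = 69.98°
n_0 = (+0.7231, -0.6908)
n_1 = (+0.9205, +0.3907)
n_2 = (+0.1296, +0.9916)
n_3 = (-0.9533, +0.3019)
n_4 = (-0.4653, -0.8851)
  (0,1): δ = 113.31°  ·
  (0,2): δ = 53.75°  ✓
  (0,3): δ = 26.12°  ✓
  (0,4): δ = 105.96°  ·
  (1,2): δ = 120.44°  ·
  (1,3): δ = 40.57°  ✓
  (1,4): δ = 39.27°  ✓
  (2,3): δ = 100.13°  ·
  (2,4): δ = 20.29°  ✓
  (3,4): δ = 100.16°  ·
antipodal pairs: 5

count = 5; pairs: (0,2), (0,3), (1,3), (1,4), (2,4)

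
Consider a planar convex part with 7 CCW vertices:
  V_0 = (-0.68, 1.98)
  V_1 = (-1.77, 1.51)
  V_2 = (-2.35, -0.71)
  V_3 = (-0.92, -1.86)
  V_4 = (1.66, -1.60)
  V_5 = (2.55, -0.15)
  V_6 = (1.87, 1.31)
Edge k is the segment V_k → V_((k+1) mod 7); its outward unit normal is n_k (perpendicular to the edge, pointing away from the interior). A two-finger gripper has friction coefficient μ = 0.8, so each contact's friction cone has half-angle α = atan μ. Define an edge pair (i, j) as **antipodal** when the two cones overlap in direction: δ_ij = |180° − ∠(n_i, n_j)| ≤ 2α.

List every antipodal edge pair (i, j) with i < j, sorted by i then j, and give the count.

count = 11; pairs: (0,2), (0,3), (0,4), (1,3), (1,4), (1,5), (2,5), (2,6), (3,5), (3,6), (4,6)

α = atan 0.8 = 38.66°;  2α = 77.32°
n_0 = (-0.3960, +0.9183)
n_1 = (-0.9675, +0.2528)
n_2 = (-0.6267, -0.7793)
n_3 = (+0.1003, -0.9950)
n_4 = (+0.8523, -0.5231)
n_5 = (+0.9065, +0.4222)
n_6 = (+0.2541, +0.9672)
  (0,1): δ = 127.97°  ·
  (0,2): δ = 62.13°  ✓
  (0,3): δ = 17.57°  ✓
  (0,4): δ = 35.13°  ✓
  (0,5): δ = 91.65°  ·
  (0,6): δ = 141.95°  ·
  (1,2): δ = 114.16°  ·
  (1,3): δ = 69.60°  ✓
  (1,4): δ = 16.90°  ✓
  (1,5): δ = 39.62°  ✓
  (1,6): δ = 89.92°  ·
  (2,3): δ = 135.44°  ·
  (2,4): δ = 82.74°  ·
  (2,5): δ = 26.22°  ✓
  (2,6): δ = 24.08°  ✓
  (3,4): δ = 127.30°  ·
  (3,5): δ = 70.78°  ✓
  (3,6): δ = 20.48°  ✓
  (4,5): δ = 123.48°  ·
  (4,6): δ = 73.18°  ✓
  (5,6): δ = 129.70°  ·
antipodal pairs: 11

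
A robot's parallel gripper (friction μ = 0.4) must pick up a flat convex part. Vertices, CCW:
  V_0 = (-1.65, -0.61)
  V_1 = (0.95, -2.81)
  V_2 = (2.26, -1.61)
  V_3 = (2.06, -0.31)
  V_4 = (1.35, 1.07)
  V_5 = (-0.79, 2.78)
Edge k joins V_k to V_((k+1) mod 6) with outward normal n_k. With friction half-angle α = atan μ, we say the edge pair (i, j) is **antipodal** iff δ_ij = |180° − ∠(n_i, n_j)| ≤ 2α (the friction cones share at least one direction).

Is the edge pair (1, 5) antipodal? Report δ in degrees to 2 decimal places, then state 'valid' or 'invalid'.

α = atan 0.4 = 21.80°;  2α = 43.60°
edge 1: e_1 = (+1.31, +1.20);  n_1 = (+0.6755, -0.7374)
edge 5: e_5 = (-0.86, -3.39);  n_5 = (-0.9693, +0.2459)
∠(n_1, n_5) = 146.73°
δ = |180° − 146.73°| = 33.27°
33.27° ≤ 2α = 43.60°  →  valid

δ = 33.27°, valid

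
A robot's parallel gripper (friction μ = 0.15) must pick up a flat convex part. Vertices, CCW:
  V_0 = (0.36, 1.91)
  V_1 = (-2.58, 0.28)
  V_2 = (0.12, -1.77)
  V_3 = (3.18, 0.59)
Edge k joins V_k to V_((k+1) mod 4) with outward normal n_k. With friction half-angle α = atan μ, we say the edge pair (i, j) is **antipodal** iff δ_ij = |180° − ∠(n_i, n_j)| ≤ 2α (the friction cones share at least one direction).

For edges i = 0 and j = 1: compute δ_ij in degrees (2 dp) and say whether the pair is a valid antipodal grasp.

δ = 66.21°, invalid

α = atan 0.15 = 8.53°;  2α = 17.06°
edge 0: e_0 = (-2.94, -1.63);  n_0 = (-0.4849, +0.8746)
edge 1: e_1 = (+2.70, -2.05);  n_1 = (-0.6047, -0.7964)
∠(n_0, n_1) = 113.79°
δ = |180° − 113.79°| = 66.21°
66.21° > 2α = 17.06°  →  invalid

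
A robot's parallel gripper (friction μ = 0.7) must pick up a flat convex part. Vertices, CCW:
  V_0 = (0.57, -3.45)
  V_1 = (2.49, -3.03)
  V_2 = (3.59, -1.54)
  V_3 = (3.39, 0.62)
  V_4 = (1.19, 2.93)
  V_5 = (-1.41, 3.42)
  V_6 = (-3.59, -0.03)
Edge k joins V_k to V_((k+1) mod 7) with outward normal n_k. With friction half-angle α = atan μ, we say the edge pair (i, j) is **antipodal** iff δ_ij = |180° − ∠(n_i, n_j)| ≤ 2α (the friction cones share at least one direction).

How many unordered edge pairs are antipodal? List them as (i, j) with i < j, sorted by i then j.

α = atan 0.7 = 34.99°;  2α = 69.98°
n_0 = (+0.2137, -0.9769)
n_1 = (+0.8045, -0.5939)
n_2 = (+0.9957, +0.0922)
n_3 = (+0.7241, +0.6897)
n_4 = (+0.1852, +0.9827)
n_5 = (-0.8454, +0.5342)
n_6 = (-0.6351, -0.7725)
  (0,1): δ = 138.78°  ·
  (0,2): δ = 97.05°  ·
  (0,3): δ = 58.74°  ✓
  (0,4): δ = 23.01°  ✓
  (0,5): δ = 45.37°  ✓
  (0,6): δ = 128.24°  ·
  (1,2): δ = 138.27°  ·
  (1,3): δ = 99.96°  ·
  (1,4): δ = 64.24°  ✓
  (1,5): δ = 4.15°  ✓
  (1,6): δ = 87.01°  ·
  (2,3): δ = 141.69°  ·
  (2,4): δ = 105.96°  ·
  (2,5): δ = 37.58°  ✓
  (2,6): δ = 45.29°  ✓
  (3,4): δ = 144.28°  ·
  (3,5): δ = 75.89°  ·
  (3,6): δ = 6.97°  ✓
  (4,5): δ = 111.62°  ·
  (4,6): δ = 28.75°  ✓
  (5,6): δ = 97.14°  ·
antipodal pairs: 9

count = 9; pairs: (0,3), (0,4), (0,5), (1,4), (1,5), (2,5), (2,6), (3,6), (4,6)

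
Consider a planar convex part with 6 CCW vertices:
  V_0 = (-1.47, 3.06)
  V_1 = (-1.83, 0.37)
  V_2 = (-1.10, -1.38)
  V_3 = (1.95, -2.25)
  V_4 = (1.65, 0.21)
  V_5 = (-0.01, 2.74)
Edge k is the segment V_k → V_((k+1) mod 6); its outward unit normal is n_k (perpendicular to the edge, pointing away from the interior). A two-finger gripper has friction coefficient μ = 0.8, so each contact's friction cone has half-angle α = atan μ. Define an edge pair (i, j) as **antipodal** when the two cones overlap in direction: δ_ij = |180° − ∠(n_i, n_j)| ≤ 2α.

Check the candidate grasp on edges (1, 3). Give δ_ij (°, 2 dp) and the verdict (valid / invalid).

α = atan 0.8 = 38.66°;  2α = 77.32°
edge 1: e_1 = (+0.73, -1.75);  n_1 = (-0.9229, -0.3850)
edge 3: e_3 = (-0.30, +2.46);  n_3 = (+0.9926, +0.1211)
∠(n_1, n_3) = 164.31°
δ = |180° − 164.31°| = 15.69°
15.69° ≤ 2α = 77.32°  →  valid

δ = 15.69°, valid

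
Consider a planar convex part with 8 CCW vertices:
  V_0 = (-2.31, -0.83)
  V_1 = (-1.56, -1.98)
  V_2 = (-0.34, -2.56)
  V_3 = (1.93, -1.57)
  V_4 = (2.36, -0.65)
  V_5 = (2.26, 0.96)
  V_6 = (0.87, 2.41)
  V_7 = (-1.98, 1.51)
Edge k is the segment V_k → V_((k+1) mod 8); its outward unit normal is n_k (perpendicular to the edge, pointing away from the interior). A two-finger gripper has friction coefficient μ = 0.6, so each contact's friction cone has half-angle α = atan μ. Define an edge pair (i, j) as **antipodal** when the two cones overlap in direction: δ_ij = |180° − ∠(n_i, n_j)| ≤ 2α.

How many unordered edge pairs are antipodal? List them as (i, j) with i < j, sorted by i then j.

count = 12; pairs: (0,3), (0,4), (0,5), (1,4), (1,5), (1,6), (2,6), (2,7), (3,6), (3,7), (4,7), (5,7)

α = atan 0.6 = 30.96°;  2α = 61.93°
n_0 = (-0.8376, -0.5463)
n_1 = (-0.4294, -0.9031)
n_2 = (+0.3998, -0.9166)
n_3 = (+0.9059, -0.4234)
n_4 = (+0.9981, +0.0620)
n_5 = (+0.7219, +0.6920)
n_6 = (-0.3011, +0.9536)
n_7 = (-0.9902, +0.1396)
  (0,1): δ = 148.54°  ·
  (0,2): δ = 99.55°  ·
  (0,3): δ = 58.16°  ✓
  (0,4): δ = 29.56°  ✓
  (0,5): δ = 10.68°  ✓
  (0,6): δ = 74.41°  ·
  (0,7): δ = 138.86°  ·
  (1,2): δ = 131.01°  ·
  (1,3): δ = 89.62°  ·
  (1,4): δ = 61.02°  ✓
  (1,5): δ = 20.78°  ✓
  (1,6): δ = 42.95°  ✓
  (1,7): δ = 107.40°  ·
  (2,3): δ = 138.61°  ·
  (2,4): δ = 110.01°  ·
  (2,5): δ = 69.77°  ·
  (2,6): δ = 6.04°  ✓
  (2,7): δ = 58.41°  ✓
  (3,4): δ = 151.39°  ·
  (3,5): δ = 111.16°  ·
  (3,6): δ = 47.42°  ✓
  (3,7): δ = 17.02°  ✓
  (4,5): δ = 139.76°  ·
  (4,6): δ = 76.03°  ·
  (4,7): δ = 11.58°  ✓
  (5,6): δ = 116.26°  ·
  (5,7): δ = 51.82°  ✓
  (6,7): δ = 115.55°  ·
antipodal pairs: 12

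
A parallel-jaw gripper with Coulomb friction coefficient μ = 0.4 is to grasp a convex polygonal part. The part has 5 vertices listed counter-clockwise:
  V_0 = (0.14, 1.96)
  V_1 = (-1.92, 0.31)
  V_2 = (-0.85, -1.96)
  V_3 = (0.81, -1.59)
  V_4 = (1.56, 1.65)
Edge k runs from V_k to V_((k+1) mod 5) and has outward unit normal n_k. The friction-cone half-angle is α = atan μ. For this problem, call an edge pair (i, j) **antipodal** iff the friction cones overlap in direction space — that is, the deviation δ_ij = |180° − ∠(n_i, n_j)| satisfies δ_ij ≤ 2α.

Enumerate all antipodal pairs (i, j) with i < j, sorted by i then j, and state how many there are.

count = 4; pairs: (0,2), (0,3), (1,3), (2,4)

α = atan 0.4 = 21.80°;  2α = 43.60°
n_0 = (-0.6252, +0.7805)
n_1 = (-0.9045, -0.4264)
n_2 = (+0.2176, -0.9760)
n_3 = (+0.9742, -0.2255)
n_4 = (+0.2133, +0.9770)
  (0,1): δ = 103.46°  ·
  (0,2): δ = 26.13°  ✓
  (0,3): δ = 38.27°  ✓
  (0,4): δ = 128.99°  ·
  (1,2): δ = 102.67°  ·
  (1,3): δ = 38.27°  ✓
  (1,4): δ = 52.45°  ·
  (2,3): δ = 115.60°  ·
  (2,4): δ = 24.88°  ✓
  (3,4): δ = 89.28°  ·
antipodal pairs: 4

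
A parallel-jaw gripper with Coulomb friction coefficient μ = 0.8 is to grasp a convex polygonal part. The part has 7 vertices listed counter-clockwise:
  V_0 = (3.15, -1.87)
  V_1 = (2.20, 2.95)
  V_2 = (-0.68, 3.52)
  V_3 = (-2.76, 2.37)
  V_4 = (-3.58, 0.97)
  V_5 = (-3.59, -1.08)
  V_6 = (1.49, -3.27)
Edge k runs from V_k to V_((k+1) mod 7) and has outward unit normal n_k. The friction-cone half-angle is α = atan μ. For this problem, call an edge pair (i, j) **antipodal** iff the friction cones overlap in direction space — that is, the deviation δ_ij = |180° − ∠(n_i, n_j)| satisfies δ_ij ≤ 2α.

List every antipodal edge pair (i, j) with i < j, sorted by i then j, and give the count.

count = 10; pairs: (0,2), (0,3), (0,4), (0,5), (1,5), (1,6), (2,5), (2,6), (3,6), (4,6)

α = atan 0.8 = 38.66°;  2α = 77.32°
n_0 = (+0.9811, +0.1934)
n_1 = (+0.1942, +0.9810)
n_2 = (-0.4839, +0.8751)
n_3 = (-0.8629, +0.5054)
n_4 = (-1.0000, +0.0049)
n_5 = (-0.3959, -0.9183)
n_6 = (+0.6447, -0.7644)
  (0,1): δ = 112.34°  ·
  (0,2): δ = 72.21°  ✓
  (0,3): δ = 41.51°  ✓
  (0,4): δ = 11.43°  ✓
  (0,5): δ = 55.53°  ✓
  (0,6): δ = 118.99°  ·
  (1,2): δ = 139.87°  ·
  (1,3): δ = 109.16°  ·
  (1,4): δ = 79.08°  ·
  (1,5): δ = 12.13°  ✓
  (1,6): δ = 51.34°  ✓
  (2,3): δ = 149.30°  ·
  (2,4): δ = 119.22°  ·
  (2,5): δ = 52.26°  ✓
  (2,6): δ = 11.21°  ✓
  (3,4): δ = 149.92°  ·
  (3,5): δ = 82.96°  ·
  (3,6): δ = 19.50°  ✓
  (4,5): δ = 113.04°  ·
  (4,6): δ = 49.58°  ✓
  (5,6): δ = 116.54°  ·
antipodal pairs: 10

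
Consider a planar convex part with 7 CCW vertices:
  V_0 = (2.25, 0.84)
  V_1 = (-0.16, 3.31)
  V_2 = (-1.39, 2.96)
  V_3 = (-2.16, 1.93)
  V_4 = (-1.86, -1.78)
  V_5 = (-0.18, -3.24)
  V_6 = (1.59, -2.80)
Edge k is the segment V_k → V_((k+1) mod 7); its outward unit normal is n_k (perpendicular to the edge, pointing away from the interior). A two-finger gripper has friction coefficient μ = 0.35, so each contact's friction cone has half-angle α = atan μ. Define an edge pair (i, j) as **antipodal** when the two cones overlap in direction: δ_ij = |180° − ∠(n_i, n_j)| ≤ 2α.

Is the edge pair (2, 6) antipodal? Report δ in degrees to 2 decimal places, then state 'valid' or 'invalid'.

δ = 26.50°, valid

α = atan 0.35 = 19.29°;  2α = 38.58°
edge 2: e_2 = (-0.77, -1.03);  n_2 = (-0.8009, +0.5988)
edge 6: e_6 = (+0.66, +3.64);  n_6 = (+0.9840, -0.1784)
∠(n_2, n_6) = 153.50°
δ = |180° − 153.50°| = 26.50°
26.50° ≤ 2α = 38.58°  →  valid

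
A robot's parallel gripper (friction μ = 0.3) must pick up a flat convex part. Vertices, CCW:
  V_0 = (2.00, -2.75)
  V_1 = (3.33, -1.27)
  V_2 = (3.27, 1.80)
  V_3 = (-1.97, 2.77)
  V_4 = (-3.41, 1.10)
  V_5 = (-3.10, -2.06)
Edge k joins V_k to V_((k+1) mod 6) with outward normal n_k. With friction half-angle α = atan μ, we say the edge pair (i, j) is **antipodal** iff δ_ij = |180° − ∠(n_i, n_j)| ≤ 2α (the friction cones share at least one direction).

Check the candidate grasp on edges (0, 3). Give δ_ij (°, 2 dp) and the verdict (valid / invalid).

δ = 1.17°, valid

α = atan 0.3 = 16.70°;  2α = 33.40°
edge 0: e_0 = (+1.33, +1.48);  n_0 = (+0.7438, -0.6684)
edge 3: e_3 = (-1.44, -1.67);  n_3 = (-0.7573, +0.6530)
∠(n_0, n_3) = 178.83°
δ = |180° − 178.83°| = 1.17°
1.17° ≤ 2α = 33.40°  →  valid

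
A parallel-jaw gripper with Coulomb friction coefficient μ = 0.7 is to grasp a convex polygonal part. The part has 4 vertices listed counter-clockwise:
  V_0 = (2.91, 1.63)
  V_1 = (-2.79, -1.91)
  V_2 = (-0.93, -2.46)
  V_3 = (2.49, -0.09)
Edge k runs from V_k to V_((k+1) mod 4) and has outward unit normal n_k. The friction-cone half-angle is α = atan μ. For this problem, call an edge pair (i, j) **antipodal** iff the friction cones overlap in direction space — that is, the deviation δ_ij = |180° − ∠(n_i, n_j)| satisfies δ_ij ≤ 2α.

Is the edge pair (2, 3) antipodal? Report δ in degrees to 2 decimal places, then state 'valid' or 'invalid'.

α = atan 0.7 = 34.99°;  2α = 69.98°
edge 2: e_2 = (+3.42, +2.37);  n_2 = (+0.5696, -0.8219)
edge 3: e_3 = (+0.42, +1.72);  n_3 = (+0.9715, -0.2372)
∠(n_2, n_3) = 41.56°
δ = |180° − 41.56°| = 138.44°
138.44° > 2α = 69.98°  →  invalid

δ = 138.44°, invalid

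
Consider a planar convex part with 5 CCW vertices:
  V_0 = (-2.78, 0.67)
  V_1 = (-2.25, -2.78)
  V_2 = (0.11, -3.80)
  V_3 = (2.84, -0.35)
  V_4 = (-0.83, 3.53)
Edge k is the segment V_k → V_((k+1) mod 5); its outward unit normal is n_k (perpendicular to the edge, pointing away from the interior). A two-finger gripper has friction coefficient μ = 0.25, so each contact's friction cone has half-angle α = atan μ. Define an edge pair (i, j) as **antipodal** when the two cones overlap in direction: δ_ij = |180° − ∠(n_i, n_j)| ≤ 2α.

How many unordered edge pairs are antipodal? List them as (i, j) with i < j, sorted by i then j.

count = 2; pairs: (1,3), (2,4)

α = atan 0.25 = 14.04°;  2α = 28.07°
n_0 = (-0.9884, -0.1518)
n_1 = (-0.3967, -0.9179)
n_2 = (+0.7842, -0.6205)
n_3 = (+0.7265, +0.6872)
n_4 = (-0.8262, +0.5633)
  (0,1): δ = 122.11°  ·
  (0,2): δ = 47.09°  ·
  (0,3): δ = 34.67°  ·
  (0,4): δ = 136.98°  ·
  (1,2): δ = 104.98°  ·
  (1,3): δ = 23.22°  ✓
  (1,4): δ = 79.09°  ·
  (2,3): δ = 98.24°  ·
  (2,4): δ = 4.07°  ✓
  (3,4): δ = 77.69°  ·
antipodal pairs: 2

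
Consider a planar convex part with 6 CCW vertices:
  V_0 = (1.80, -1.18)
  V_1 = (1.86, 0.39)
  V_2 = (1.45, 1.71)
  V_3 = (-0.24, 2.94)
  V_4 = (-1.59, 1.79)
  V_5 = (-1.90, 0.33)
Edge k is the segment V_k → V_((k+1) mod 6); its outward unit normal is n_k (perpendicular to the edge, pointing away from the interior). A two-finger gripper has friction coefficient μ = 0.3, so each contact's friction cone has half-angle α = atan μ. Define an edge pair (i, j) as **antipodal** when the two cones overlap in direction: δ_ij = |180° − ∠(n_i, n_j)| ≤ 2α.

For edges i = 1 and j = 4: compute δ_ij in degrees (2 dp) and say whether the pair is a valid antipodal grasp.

α = atan 0.3 = 16.70°;  2α = 33.40°
edge 1: e_1 = (-0.41, +1.32);  n_1 = (+0.9550, +0.2966)
edge 4: e_4 = (-0.31, -1.46);  n_4 = (-0.9782, +0.2077)
∠(n_1, n_4) = 150.76°
δ = |180° − 150.76°| = 29.24°
29.24° ≤ 2α = 33.40°  →  valid

δ = 29.24°, valid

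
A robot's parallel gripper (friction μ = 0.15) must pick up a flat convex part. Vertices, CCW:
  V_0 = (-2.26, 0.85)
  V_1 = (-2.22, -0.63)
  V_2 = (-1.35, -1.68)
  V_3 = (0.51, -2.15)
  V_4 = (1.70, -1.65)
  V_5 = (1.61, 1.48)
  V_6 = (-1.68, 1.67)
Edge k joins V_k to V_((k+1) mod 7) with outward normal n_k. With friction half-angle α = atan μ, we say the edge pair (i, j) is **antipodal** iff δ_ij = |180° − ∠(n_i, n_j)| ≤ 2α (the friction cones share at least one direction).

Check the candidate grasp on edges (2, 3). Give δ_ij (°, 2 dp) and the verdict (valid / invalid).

δ = 143.03°, invalid

α = atan 0.15 = 8.53°;  2α = 17.06°
edge 2: e_2 = (+1.86, -0.47);  n_2 = (-0.2450, -0.9695)
edge 3: e_3 = (+1.19, +0.50);  n_3 = (+0.3874, -0.9219)
∠(n_2, n_3) = 36.97°
δ = |180° − 36.97°| = 143.03°
143.03° > 2α = 17.06°  →  invalid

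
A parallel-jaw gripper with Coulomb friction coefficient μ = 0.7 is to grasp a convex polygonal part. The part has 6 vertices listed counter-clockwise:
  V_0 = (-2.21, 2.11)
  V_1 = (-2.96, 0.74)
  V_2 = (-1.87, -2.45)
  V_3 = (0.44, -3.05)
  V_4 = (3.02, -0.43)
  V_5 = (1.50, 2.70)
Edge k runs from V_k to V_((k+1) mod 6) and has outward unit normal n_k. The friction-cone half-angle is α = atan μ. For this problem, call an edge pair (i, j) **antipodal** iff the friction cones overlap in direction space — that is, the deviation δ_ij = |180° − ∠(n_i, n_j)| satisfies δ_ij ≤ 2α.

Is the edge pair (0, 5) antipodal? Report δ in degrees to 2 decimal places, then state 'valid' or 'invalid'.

δ = 127.73°, invalid

α = atan 0.7 = 34.99°;  2α = 69.98°
edge 0: e_0 = (-0.75, -1.37);  n_0 = (-0.8772, +0.4802)
edge 5: e_5 = (-3.71, -0.59);  n_5 = (-0.1571, +0.9876)
∠(n_0, n_5) = 52.27°
δ = |180° − 52.27°| = 127.73°
127.73° > 2α = 69.98°  →  invalid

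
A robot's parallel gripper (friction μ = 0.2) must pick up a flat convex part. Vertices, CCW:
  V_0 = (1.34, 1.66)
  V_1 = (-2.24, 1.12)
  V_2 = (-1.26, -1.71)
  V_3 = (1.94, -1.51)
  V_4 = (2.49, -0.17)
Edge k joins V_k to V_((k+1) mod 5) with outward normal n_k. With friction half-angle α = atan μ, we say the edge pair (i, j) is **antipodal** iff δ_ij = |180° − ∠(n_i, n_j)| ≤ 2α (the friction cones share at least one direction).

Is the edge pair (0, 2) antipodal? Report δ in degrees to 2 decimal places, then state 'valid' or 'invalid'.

δ = 5.00°, valid

α = atan 0.2 = 11.31°;  2α = 22.62°
edge 0: e_0 = (-3.58, -0.54);  n_0 = (-0.1492, +0.9888)
edge 2: e_2 = (+3.20, +0.20);  n_2 = (+0.0624, -0.9981)
∠(n_0, n_2) = 175.00°
δ = |180° − 175.00°| = 5.00°
5.00° ≤ 2α = 22.62°  →  valid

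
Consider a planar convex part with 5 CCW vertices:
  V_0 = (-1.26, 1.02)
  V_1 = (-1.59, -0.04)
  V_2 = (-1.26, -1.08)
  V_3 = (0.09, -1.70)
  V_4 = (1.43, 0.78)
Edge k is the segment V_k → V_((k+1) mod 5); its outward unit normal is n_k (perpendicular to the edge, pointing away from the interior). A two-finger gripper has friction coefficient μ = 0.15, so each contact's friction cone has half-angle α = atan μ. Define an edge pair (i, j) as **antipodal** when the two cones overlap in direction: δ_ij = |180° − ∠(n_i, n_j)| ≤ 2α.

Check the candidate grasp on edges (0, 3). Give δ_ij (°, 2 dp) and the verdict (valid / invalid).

δ = 11.09°, valid

α = atan 0.15 = 8.53°;  2α = 17.06°
edge 0: e_0 = (-0.33, -1.06);  n_0 = (-0.9548, +0.2972)
edge 3: e_3 = (+1.34, +2.48);  n_3 = (+0.8798, -0.4754)
∠(n_0, n_3) = 168.91°
δ = |180° − 168.91°| = 11.09°
11.09° ≤ 2α = 17.06°  →  valid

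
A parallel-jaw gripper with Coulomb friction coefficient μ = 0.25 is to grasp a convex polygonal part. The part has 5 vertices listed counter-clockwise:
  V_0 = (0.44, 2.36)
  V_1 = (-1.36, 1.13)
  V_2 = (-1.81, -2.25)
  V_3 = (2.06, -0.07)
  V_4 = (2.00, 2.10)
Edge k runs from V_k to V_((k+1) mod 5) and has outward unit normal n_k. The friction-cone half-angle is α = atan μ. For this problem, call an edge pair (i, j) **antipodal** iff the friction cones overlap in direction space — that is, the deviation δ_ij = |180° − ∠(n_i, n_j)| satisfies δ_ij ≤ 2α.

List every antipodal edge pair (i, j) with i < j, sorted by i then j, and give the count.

count = 2; pairs: (0,2), (1,3)

α = atan 0.25 = 14.04°;  2α = 28.07°
n_0 = (-0.5642, +0.8256)
n_1 = (-0.9913, +0.1320)
n_2 = (+0.4908, -0.8713)
n_3 = (+0.9996, +0.0276)
n_4 = (+0.1644, +0.9864)
  (0,1): δ = 131.93°  ·
  (0,2): δ = 4.95°  ✓
  (0,3): δ = 57.24°  ·
  (0,4): δ = 136.19°  ·
  (1,2): δ = 53.02°  ·
  (1,3): δ = 9.17°  ✓
  (1,4): δ = 88.12°  ·
  (2,3): δ = 117.81°  ·
  (2,4): δ = 38.86°  ·
  (3,4): δ = 101.05°  ·
antipodal pairs: 2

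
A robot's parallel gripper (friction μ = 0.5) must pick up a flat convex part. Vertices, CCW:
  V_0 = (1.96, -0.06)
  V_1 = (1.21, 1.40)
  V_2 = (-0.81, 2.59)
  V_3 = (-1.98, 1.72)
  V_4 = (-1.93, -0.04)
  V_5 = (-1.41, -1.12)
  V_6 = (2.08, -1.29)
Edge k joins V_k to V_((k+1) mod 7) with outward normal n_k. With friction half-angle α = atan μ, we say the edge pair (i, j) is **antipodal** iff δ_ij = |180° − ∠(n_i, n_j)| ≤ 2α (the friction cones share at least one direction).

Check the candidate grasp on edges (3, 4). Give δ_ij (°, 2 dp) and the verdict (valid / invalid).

δ = 155.92°, invalid

α = atan 0.5 = 26.57°;  2α = 53.13°
edge 3: e_3 = (+0.05, -1.76);  n_3 = (-0.9996, -0.0284)
edge 4: e_4 = (+0.52, -1.08);  n_4 = (-0.9010, -0.4338)
∠(n_3, n_4) = 24.08°
δ = |180° − 24.08°| = 155.92°
155.92° > 2α = 53.13°  →  invalid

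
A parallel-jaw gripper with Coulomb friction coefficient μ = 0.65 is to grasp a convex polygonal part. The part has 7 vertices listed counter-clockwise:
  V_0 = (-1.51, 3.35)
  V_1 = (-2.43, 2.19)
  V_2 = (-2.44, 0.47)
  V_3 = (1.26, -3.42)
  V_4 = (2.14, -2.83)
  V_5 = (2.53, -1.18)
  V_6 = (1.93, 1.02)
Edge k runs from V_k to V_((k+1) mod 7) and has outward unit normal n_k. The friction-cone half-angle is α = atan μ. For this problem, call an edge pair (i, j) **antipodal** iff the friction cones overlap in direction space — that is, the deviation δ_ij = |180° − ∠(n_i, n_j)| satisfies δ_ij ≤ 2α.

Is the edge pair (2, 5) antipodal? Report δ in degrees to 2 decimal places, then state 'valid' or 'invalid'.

δ = 28.31°, valid

α = atan 0.65 = 33.02°;  2α = 66.05°
edge 2: e_2 = (+3.70, -3.89);  n_2 = (-0.7246, -0.6892)
edge 5: e_5 = (-0.60, +2.20);  n_5 = (+0.9648, +0.2631)
∠(n_2, n_5) = 151.69°
δ = |180° − 151.69°| = 28.31°
28.31° ≤ 2α = 66.05°  →  valid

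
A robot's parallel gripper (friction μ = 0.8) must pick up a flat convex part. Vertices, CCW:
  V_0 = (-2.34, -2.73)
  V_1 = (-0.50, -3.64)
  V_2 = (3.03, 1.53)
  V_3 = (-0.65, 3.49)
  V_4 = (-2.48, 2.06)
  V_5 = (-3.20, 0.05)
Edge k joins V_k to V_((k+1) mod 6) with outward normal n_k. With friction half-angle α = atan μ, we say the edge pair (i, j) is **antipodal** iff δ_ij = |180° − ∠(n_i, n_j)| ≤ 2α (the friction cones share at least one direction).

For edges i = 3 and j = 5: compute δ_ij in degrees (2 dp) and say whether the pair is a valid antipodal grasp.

α = atan 0.8 = 38.66°;  2α = 77.32°
edge 3: e_3 = (-1.83, -1.43);  n_3 = (-0.6157, +0.7880)
edge 5: e_5 = (+0.86, -2.78);  n_5 = (-0.9553, -0.2955)
∠(n_3, n_5) = 69.18°
δ = |180° − 69.18°| = 110.82°
110.82° > 2α = 77.32°  →  invalid

δ = 110.82°, invalid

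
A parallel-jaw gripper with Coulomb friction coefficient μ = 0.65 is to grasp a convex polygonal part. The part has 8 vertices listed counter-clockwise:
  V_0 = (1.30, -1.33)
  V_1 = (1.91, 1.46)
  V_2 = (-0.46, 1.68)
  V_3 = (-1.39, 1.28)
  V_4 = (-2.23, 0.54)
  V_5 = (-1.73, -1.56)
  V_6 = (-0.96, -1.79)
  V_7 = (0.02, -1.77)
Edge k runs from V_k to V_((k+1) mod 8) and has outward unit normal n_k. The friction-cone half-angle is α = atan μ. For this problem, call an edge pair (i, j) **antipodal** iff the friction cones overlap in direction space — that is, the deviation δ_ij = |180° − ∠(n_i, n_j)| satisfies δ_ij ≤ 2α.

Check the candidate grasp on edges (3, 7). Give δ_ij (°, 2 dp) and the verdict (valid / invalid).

δ = 22.41°, valid

α = atan 0.65 = 33.02°;  2α = 66.05°
edge 3: e_3 = (-0.84, -0.74);  n_3 = (-0.6610, +0.7504)
edge 7: e_7 = (+1.28, +0.44);  n_7 = (+0.3251, -0.9457)
∠(n_3, n_7) = 157.59°
δ = |180° − 157.59°| = 22.41°
22.41° ≤ 2α = 66.05°  →  valid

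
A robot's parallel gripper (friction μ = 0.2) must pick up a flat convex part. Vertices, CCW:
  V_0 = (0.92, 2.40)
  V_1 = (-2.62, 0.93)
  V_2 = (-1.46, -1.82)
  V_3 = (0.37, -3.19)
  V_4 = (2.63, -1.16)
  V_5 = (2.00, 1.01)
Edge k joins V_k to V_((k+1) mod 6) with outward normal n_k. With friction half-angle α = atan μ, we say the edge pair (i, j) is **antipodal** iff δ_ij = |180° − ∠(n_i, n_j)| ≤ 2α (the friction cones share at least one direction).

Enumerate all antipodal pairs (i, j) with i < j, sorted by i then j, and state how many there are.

count = 4; pairs: (0,3), (1,4), (1,5), (2,5)

α = atan 0.2 = 11.31°;  2α = 22.62°
n_0 = (-0.3835, +0.9235)
n_1 = (-0.9214, -0.3887)
n_2 = (-0.5993, -0.8005)
n_3 = (+0.6682, -0.7439)
n_4 = (+0.9603, +0.2788)
n_5 = (+0.7897, +0.6135)
  (0,1): δ = 89.68°  ·
  (0,2): δ = 59.37°  ·
  (0,3): δ = 19.38°  ✓
  (0,4): δ = 83.64°  ·
  (0,5): δ = 105.30°  ·
  (1,2): δ = 149.69°  ·
  (1,3): δ = 70.94°  ·
  (1,4): δ = 6.68°  ✓
  (1,5): δ = 14.98°  ✓
  (2,3): δ = 101.25°  ·
  (2,4): δ = 36.99°  ·
  (2,5): δ = 15.33°  ✓
  (3,4): δ = 115.74°  ·
  (3,5): δ = 94.08°  ·
  (4,5): δ = 158.34°  ·
antipodal pairs: 4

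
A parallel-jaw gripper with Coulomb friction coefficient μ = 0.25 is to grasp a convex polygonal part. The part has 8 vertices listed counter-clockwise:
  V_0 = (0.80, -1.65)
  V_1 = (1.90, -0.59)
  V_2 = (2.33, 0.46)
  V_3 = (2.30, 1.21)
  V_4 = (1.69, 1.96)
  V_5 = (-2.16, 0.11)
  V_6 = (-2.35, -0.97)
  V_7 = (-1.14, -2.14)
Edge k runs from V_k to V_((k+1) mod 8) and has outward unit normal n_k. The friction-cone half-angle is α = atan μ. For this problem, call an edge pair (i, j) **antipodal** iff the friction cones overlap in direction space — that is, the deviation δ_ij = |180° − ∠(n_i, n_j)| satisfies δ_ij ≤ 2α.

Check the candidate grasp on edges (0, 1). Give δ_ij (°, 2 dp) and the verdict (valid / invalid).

δ = 156.21°, invalid

α = atan 0.25 = 14.04°;  2α = 28.07°
edge 0: e_0 = (+1.10, +1.06);  n_0 = (+0.6939, -0.7201)
edge 1: e_1 = (+0.43, +1.05);  n_1 = (+0.9254, -0.3790)
∠(n_0, n_1) = 23.79°
δ = |180° − 23.79°| = 156.21°
156.21° > 2α = 28.07°  →  invalid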